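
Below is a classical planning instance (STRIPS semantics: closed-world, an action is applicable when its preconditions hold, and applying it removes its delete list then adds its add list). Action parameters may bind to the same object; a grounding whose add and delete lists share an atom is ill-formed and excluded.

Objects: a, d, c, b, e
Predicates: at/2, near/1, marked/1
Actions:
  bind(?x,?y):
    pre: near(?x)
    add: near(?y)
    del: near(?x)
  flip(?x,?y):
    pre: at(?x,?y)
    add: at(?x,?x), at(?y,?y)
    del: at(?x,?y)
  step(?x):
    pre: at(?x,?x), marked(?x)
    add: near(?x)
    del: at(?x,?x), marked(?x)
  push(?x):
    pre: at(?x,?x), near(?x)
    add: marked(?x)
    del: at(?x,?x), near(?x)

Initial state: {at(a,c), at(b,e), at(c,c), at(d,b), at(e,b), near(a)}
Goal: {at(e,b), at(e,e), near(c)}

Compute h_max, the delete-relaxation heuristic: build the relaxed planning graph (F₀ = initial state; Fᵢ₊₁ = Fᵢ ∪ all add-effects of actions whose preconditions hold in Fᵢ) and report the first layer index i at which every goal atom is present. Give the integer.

F0 = init (6 atoms)
F1 = F0 ∪ {at(a,a), at(b,b), at(d,d), at(e,e), near(b), near(c), near(d), near(e)}  (14 atoms)
goal ⊆ F1  ⇒  h_max = 1

1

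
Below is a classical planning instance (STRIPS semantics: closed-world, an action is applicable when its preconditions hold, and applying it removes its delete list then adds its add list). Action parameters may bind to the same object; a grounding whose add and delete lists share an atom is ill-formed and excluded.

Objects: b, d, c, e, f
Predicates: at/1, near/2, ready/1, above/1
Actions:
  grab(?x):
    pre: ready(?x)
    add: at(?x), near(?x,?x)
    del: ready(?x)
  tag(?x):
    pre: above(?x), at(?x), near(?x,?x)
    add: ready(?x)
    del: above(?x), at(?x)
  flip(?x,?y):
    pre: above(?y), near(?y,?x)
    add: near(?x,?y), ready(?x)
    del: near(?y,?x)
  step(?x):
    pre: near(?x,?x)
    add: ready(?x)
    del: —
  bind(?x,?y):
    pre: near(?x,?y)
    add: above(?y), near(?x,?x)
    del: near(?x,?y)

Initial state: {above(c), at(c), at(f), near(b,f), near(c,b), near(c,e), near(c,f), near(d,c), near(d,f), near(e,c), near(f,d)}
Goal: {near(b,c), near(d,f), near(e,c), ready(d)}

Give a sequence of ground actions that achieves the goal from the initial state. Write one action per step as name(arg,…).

1. flip(b,c)  →  {above(c), at(c), at(f), near(b,c), near(b,f), near(c,e), near(c,f), near(d,c), near(d,f), near(e,c), near(f,d), ready(b)}
2. bind(b,f)  →  {above(c), above(f), at(c), at(f), near(b,b), near(b,c), near(c,e), near(c,f), near(d,c), near(d,f), near(e,c), near(f,d), ready(b)}
3. flip(d,f)  →  {above(c), above(f), at(c), at(f), near(b,b), near(b,c), near(c,e), near(c,f), near(d,c), near(d,f), near(e,c), ready(b), ready(d)}

flip(b,c); bind(b,f); flip(d,f)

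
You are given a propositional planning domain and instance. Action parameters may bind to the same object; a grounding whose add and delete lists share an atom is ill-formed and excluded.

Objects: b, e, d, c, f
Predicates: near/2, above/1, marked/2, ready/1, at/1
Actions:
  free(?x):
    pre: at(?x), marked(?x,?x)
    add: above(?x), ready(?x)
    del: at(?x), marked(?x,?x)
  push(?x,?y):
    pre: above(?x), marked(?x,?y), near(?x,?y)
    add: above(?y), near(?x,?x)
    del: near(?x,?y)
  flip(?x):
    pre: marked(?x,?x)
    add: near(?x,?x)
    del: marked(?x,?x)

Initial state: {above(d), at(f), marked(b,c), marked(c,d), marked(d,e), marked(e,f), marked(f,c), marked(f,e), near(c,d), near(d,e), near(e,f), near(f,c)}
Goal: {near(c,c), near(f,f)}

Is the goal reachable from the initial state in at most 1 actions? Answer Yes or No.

No

1. push(d,e)  →  {above(d), above(e), at(f), marked(b,c), marked(c,d), marked(d,e), marked(e,f), marked(f,c), marked(f,e), near(c,d), near(d,d), near(e,f), near(f,c)}
2. push(e,f)  →  {above(d), above(e), above(f), at(f), marked(b,c), marked(c,d), marked(d,e), marked(e,f), marked(f,c), marked(f,e), near(c,d), near(d,d), near(e,e), near(f,c)}
3. push(f,c)  →  {above(c), above(d), above(e), above(f), at(f), marked(b,c), marked(c,d), marked(d,e), marked(e,f), marked(f,c), marked(f,e), near(c,d), near(d,d), near(e,e), near(f,f)}
4. push(c,d)  →  {above(c), above(d), above(e), above(f), at(f), marked(b,c), marked(c,d), marked(d,e), marked(e,f), marked(f,c), marked(f,e), near(c,c), near(d,d), near(e,e), near(f,f)}
optimal plan length = 4; 4 > 1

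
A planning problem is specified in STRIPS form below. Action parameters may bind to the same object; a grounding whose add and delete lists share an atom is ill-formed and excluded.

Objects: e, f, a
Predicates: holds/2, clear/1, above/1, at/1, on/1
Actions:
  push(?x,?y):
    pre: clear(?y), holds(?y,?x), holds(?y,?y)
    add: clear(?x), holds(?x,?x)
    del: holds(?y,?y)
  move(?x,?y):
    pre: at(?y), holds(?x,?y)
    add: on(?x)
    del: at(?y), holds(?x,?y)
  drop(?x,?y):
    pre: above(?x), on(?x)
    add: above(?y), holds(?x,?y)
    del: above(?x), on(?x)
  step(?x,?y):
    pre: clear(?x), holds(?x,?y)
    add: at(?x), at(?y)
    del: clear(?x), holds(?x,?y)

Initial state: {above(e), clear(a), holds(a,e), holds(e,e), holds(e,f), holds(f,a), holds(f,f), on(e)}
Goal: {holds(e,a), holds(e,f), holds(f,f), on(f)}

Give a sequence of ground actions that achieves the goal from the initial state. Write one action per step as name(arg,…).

1. drop(e,a)  →  {above(a), clear(a), holds(a,e), holds(e,a), holds(e,e), holds(e,f), holds(f,a), holds(f,f)}
2. step(a,e)  →  {above(a), at(a), at(e), holds(e,a), holds(e,e), holds(e,f), holds(f,a), holds(f,f)}
3. move(f,a)  →  {above(a), at(e), holds(e,a), holds(e,e), holds(e,f), holds(f,f), on(f)}

drop(e,a); step(a,e); move(f,a)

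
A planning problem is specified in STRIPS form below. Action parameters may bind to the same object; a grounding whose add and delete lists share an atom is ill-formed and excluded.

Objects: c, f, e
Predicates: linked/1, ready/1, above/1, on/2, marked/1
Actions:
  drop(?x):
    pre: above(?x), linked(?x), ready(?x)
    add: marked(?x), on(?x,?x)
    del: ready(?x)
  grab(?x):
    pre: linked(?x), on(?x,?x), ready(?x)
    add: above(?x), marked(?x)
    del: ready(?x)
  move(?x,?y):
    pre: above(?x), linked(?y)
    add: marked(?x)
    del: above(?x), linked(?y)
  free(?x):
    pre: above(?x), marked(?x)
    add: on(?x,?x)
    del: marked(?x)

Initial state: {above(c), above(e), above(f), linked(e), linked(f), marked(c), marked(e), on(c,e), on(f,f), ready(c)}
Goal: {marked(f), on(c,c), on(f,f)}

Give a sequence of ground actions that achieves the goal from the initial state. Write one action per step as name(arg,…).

1. move(f,f)  →  {above(c), above(e), linked(e), marked(c), marked(e), marked(f), on(c,e), on(f,f), ready(c)}
2. free(c)  →  {above(c), above(e), linked(e), marked(e), marked(f), on(c,c), on(c,e), on(f,f), ready(c)}

move(f,f); free(c)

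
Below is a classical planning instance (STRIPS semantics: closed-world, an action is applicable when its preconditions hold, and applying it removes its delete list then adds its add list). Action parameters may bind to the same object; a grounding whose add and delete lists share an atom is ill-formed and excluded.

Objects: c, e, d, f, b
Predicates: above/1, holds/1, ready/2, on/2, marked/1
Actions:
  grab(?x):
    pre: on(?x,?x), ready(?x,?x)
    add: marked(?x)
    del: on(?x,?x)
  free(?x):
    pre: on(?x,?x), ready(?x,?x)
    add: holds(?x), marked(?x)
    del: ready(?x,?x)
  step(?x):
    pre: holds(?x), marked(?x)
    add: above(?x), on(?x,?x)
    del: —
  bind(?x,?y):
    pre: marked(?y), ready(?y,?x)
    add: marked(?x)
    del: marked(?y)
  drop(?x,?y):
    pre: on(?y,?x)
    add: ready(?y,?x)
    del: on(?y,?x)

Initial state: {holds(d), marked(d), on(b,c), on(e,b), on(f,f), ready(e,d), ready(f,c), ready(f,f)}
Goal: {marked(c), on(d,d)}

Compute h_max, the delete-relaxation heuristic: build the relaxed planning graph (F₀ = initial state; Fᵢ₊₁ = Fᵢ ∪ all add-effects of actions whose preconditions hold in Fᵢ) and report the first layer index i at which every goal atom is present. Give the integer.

2

F0 = init (8 atoms)
F1 = F0 ∪ {above(d), holds(f), marked(f), on(d,d), ready(b,c), ready(e,b)}  (14 atoms)
F2 = F1 ∪ {above(f), marked(c), ready(d,d)}  (17 atoms)
goal ⊆ F2  ⇒  h_max = 2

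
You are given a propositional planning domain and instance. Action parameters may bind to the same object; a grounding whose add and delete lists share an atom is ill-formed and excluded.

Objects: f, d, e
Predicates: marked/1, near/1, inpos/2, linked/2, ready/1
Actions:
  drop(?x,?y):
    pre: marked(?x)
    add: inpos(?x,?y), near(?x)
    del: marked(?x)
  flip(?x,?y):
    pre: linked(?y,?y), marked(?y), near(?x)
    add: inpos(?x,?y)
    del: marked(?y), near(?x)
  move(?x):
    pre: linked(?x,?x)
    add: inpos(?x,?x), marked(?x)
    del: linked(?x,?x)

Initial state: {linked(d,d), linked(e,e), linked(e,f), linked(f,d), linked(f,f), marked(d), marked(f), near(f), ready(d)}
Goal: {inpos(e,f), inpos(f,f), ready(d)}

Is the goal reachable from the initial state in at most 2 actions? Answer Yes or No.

1. drop(f,f)  →  {inpos(f,f), linked(d,d), linked(e,e), linked(e,f), linked(f,d), linked(f,f), marked(d), near(f), ready(d)}
2. move(e)  →  {inpos(e,e), inpos(f,f), linked(d,d), linked(e,f), linked(f,d), linked(f,f), marked(d), marked(e), near(f), ready(d)}
3. drop(e,f)  →  {inpos(e,e), inpos(e,f), inpos(f,f), linked(d,d), linked(e,f), linked(f,d), linked(f,f), marked(d), near(e), near(f), ready(d)}
optimal plan length = 3; 3 > 2

No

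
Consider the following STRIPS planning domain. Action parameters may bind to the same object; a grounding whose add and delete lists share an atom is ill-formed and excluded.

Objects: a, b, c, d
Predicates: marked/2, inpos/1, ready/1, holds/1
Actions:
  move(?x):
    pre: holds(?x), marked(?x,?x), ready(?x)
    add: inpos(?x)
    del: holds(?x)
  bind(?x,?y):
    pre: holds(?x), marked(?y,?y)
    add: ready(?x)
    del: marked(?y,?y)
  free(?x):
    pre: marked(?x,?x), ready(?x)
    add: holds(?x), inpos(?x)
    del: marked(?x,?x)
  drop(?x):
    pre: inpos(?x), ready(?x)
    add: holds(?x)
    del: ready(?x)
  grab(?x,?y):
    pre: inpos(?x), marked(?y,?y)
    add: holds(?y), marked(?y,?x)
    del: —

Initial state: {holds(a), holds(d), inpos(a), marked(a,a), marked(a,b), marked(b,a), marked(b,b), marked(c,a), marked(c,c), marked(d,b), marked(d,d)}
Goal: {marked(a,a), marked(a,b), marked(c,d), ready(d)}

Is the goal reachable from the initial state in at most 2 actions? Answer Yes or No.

1. bind(d,b)  →  {holds(a), holds(d), inpos(a), marked(a,a), marked(a,b), marked(b,a), marked(c,a), marked(c,c), marked(d,b), marked(d,d), ready(d)}
2. move(d)  →  {holds(a), inpos(a), inpos(d), marked(a,a), marked(a,b), marked(b,a), marked(c,a), marked(c,c), marked(d,b), marked(d,d), ready(d)}
3. grab(d,c)  →  {holds(a), holds(c), inpos(a), inpos(d), marked(a,a), marked(a,b), marked(b,a), marked(c,a), marked(c,c), marked(c,d), marked(d,b), marked(d,d), ready(d)}
optimal plan length = 3; 3 > 2

No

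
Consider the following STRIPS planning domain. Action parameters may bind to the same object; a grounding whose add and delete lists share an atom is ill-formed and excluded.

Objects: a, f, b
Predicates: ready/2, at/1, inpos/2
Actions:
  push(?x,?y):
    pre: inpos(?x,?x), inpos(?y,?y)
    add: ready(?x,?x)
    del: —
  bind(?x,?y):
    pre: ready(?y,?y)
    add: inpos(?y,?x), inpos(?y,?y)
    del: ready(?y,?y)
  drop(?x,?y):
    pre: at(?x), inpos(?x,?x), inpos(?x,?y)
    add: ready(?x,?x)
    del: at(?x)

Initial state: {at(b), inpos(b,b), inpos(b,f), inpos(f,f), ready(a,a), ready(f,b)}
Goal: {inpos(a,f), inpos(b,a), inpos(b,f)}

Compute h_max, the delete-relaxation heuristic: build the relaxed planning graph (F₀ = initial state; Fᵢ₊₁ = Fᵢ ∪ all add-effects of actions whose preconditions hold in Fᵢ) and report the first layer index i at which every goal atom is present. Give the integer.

F0 = init (6 atoms)
F1 = F0 ∪ {inpos(a,a), inpos(a,b), inpos(a,f), ready(b,b), ready(f,f)}  (11 atoms)
F2 = F1 ∪ {inpos(b,a), inpos(f,a), inpos(f,b)}  (14 atoms)
goal ⊆ F2  ⇒  h_max = 2

2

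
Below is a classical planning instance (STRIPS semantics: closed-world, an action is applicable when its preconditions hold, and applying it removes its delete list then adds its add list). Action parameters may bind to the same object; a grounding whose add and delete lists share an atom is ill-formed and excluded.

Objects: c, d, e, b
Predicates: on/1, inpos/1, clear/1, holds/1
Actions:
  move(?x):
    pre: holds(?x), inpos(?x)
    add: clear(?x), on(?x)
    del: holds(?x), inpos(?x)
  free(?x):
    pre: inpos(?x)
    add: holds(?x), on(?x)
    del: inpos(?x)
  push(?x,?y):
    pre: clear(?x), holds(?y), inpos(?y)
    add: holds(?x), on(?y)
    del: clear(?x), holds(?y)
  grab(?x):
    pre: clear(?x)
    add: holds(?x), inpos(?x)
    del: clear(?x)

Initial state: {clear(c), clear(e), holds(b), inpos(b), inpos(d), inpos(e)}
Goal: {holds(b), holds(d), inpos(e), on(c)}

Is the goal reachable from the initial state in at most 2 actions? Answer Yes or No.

1. free(d)  →  {clear(c), clear(e), holds(b), holds(d), inpos(b), inpos(e), on(d)}
2. grab(c)  →  {clear(e), holds(b), holds(c), holds(d), inpos(b), inpos(c), inpos(e), on(d)}
3. move(c)  →  {clear(c), clear(e), holds(b), holds(d), inpos(b), inpos(e), on(c), on(d)}
optimal plan length = 3; 3 > 2

No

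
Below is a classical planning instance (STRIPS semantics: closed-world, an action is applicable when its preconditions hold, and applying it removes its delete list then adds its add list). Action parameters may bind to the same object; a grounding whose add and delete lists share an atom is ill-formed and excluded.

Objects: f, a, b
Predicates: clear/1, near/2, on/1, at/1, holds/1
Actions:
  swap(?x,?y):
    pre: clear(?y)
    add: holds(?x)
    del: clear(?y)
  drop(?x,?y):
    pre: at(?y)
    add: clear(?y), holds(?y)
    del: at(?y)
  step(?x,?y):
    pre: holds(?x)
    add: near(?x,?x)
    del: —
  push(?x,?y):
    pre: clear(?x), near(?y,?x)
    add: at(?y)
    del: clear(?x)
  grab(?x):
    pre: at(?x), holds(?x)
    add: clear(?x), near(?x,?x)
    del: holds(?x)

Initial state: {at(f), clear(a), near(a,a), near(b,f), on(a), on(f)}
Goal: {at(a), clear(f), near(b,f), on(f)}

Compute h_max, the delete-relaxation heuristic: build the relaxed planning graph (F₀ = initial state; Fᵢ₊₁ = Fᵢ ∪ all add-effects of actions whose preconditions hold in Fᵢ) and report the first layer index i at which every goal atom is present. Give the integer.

1

F0 = init (6 atoms)
F1 = F0 ∪ {at(a), clear(f), holds(a), holds(b), holds(f)}  (11 atoms)
goal ⊆ F1  ⇒  h_max = 1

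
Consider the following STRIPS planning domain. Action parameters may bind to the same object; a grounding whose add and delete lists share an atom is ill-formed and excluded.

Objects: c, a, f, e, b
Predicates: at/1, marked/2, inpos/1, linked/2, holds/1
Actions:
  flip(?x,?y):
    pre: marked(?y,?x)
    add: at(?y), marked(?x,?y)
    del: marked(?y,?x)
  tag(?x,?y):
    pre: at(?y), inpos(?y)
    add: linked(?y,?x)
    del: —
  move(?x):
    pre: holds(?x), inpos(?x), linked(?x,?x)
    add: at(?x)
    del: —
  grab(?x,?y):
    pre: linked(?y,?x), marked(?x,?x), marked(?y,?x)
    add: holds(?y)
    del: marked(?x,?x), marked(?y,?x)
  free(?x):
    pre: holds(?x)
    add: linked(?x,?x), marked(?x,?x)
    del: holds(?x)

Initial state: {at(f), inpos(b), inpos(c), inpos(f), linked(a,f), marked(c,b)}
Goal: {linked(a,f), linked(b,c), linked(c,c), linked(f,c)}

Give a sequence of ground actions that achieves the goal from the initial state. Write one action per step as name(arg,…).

1. flip(b,c)  →  {at(c), at(f), inpos(b), inpos(c), inpos(f), linked(a,f), marked(b,c)}
2. flip(c,b)  →  {at(b), at(c), at(f), inpos(b), inpos(c), inpos(f), linked(a,f), marked(c,b)}
3. tag(c,c)  →  {at(b), at(c), at(f), inpos(b), inpos(c), inpos(f), linked(a,f), linked(c,c), marked(c,b)}
4. tag(c,f)  →  {at(b), at(c), at(f), inpos(b), inpos(c), inpos(f), linked(a,f), linked(c,c), linked(f,c), marked(c,b)}
5. tag(c,b)  →  {at(b), at(c), at(f), inpos(b), inpos(c), inpos(f), linked(a,f), linked(b,c), linked(c,c), linked(f,c), marked(c,b)}

flip(b,c); flip(c,b); tag(c,c); tag(c,f); tag(c,b)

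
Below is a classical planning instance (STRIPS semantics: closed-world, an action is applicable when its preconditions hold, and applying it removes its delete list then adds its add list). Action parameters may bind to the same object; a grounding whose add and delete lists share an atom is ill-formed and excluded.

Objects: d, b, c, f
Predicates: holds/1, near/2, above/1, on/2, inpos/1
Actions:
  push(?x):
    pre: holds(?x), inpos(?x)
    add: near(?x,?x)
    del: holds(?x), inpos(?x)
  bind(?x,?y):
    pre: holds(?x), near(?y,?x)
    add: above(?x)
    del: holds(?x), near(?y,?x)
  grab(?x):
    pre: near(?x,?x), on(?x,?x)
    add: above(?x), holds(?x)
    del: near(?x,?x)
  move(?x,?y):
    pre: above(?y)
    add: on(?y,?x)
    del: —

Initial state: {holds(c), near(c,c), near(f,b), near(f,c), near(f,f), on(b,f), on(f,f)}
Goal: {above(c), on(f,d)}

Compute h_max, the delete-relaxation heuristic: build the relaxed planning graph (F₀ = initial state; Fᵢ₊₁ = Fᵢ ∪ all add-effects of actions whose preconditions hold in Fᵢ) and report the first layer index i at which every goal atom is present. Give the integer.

2

F0 = init (7 atoms)
F1 = F0 ∪ {above(c), above(f), holds(f)}  (10 atoms)
F2 = F1 ∪ {on(c,b), on(c,c), on(c,d), on(c,f), on(f,b), on(f,c), on(f,d)}  (17 atoms)
goal ⊆ F2  ⇒  h_max = 2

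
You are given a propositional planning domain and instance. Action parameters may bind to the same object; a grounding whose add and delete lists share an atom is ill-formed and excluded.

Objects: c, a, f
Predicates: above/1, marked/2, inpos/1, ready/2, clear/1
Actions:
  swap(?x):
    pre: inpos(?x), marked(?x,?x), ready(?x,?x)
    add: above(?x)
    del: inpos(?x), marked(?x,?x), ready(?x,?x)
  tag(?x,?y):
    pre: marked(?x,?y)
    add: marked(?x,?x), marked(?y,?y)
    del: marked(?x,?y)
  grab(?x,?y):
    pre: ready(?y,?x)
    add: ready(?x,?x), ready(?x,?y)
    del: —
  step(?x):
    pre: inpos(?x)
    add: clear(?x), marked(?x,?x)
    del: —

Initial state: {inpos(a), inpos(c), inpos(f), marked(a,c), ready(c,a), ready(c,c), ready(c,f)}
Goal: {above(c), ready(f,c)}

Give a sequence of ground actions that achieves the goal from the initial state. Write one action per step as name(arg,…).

1. tag(a,c)  →  {inpos(a), inpos(c), inpos(f), marked(a,a), marked(c,c), ready(c,a), ready(c,c), ready(c,f)}
2. swap(c)  →  {above(c), inpos(a), inpos(f), marked(a,a), ready(c,a), ready(c,f)}
3. grab(f,c)  →  {above(c), inpos(a), inpos(f), marked(a,a), ready(c,a), ready(c,f), ready(f,c), ready(f,f)}

tag(a,c); swap(c); grab(f,c)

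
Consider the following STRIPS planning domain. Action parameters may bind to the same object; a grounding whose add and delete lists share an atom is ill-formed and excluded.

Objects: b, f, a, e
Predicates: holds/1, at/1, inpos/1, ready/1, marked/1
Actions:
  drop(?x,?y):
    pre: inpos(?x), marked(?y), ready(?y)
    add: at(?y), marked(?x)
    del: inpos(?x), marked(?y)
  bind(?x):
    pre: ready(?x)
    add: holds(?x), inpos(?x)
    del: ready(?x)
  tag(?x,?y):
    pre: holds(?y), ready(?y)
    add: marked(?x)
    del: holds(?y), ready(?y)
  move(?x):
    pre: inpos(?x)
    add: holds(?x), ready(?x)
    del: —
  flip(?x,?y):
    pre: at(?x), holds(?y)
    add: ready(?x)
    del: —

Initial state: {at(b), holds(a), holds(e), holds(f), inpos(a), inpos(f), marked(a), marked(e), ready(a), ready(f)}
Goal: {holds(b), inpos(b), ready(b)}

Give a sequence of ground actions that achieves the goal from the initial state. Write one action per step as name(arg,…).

flip(b,f); bind(b); move(b)

1. flip(b,f)  →  {at(b), holds(a), holds(e), holds(f), inpos(a), inpos(f), marked(a), marked(e), ready(a), ready(b), ready(f)}
2. bind(b)  →  {at(b), holds(a), holds(b), holds(e), holds(f), inpos(a), inpos(b), inpos(f), marked(a), marked(e), ready(a), ready(f)}
3. move(b)  →  {at(b), holds(a), holds(b), holds(e), holds(f), inpos(a), inpos(b), inpos(f), marked(a), marked(e), ready(a), ready(b), ready(f)}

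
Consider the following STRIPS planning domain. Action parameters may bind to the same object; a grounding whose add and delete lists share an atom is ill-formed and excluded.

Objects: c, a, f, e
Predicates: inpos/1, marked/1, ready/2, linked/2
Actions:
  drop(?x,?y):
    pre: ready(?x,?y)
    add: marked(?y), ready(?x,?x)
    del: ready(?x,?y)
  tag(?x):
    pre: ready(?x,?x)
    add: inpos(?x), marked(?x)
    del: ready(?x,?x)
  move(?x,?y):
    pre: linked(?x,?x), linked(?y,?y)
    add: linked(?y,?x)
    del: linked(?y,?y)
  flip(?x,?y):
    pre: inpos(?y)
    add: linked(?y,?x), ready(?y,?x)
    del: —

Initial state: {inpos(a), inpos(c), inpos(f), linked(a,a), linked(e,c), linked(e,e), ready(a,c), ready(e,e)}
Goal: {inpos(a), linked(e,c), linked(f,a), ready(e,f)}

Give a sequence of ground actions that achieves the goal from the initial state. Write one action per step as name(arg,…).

1. tag(e)  →  {inpos(a), inpos(c), inpos(e), inpos(f), linked(a,a), linked(e,c), linked(e,e), marked(e), ready(a,c)}
2. flip(a,f)  →  {inpos(a), inpos(c), inpos(e), inpos(f), linked(a,a), linked(e,c), linked(e,e), linked(f,a), marked(e), ready(a,c), ready(f,a)}
3. flip(f,e)  →  {inpos(a), inpos(c), inpos(e), inpos(f), linked(a,a), linked(e,c), linked(e,e), linked(e,f), linked(f,a), marked(e), ready(a,c), ready(e,f), ready(f,a)}

tag(e); flip(a,f); flip(f,e)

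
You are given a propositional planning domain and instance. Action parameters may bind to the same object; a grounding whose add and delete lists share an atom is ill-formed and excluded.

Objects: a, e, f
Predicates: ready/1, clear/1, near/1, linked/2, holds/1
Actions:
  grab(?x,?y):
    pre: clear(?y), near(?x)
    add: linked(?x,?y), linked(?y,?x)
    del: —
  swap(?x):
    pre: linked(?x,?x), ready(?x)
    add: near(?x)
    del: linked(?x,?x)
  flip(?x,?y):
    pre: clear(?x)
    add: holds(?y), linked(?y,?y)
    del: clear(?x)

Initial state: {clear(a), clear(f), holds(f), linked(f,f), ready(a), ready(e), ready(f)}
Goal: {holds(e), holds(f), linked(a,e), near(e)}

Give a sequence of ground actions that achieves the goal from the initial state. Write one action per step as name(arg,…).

flip(f,e); swap(e); grab(e,a)

1. flip(f,e)  →  {clear(a), holds(e), holds(f), linked(e,e), linked(f,f), ready(a), ready(e), ready(f)}
2. swap(e)  →  {clear(a), holds(e), holds(f), linked(f,f), near(e), ready(a), ready(e), ready(f)}
3. grab(e,a)  →  {clear(a), holds(e), holds(f), linked(a,e), linked(e,a), linked(f,f), near(e), ready(a), ready(e), ready(f)}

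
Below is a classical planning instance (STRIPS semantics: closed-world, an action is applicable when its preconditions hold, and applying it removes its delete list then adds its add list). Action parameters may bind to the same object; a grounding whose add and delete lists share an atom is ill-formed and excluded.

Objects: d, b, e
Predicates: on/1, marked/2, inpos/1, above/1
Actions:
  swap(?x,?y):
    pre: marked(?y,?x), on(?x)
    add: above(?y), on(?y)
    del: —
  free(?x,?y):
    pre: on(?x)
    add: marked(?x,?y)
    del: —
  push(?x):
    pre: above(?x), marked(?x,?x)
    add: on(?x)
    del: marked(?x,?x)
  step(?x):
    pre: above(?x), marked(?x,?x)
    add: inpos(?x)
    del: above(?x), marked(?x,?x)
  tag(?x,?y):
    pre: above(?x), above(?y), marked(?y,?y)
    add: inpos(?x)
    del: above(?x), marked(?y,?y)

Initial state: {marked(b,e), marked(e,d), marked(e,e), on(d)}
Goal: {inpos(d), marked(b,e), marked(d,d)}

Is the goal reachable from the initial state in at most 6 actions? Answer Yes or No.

Yes

1. swap(d,e)  →  {above(e), marked(b,e), marked(e,d), marked(e,e), on(d), on(e)}
2. free(d,d)  →  {above(e), marked(b,e), marked(d,d), marked(e,d), marked(e,e), on(d), on(e)}
3. swap(d,d)  →  {above(d), above(e), marked(b,e), marked(d,d), marked(e,d), marked(e,e), on(d), on(e)}
4. tag(d,e)  →  {above(e), inpos(d), marked(b,e), marked(d,d), marked(e,d), on(d), on(e)}
optimal plan length = 4; 4 ≤ 6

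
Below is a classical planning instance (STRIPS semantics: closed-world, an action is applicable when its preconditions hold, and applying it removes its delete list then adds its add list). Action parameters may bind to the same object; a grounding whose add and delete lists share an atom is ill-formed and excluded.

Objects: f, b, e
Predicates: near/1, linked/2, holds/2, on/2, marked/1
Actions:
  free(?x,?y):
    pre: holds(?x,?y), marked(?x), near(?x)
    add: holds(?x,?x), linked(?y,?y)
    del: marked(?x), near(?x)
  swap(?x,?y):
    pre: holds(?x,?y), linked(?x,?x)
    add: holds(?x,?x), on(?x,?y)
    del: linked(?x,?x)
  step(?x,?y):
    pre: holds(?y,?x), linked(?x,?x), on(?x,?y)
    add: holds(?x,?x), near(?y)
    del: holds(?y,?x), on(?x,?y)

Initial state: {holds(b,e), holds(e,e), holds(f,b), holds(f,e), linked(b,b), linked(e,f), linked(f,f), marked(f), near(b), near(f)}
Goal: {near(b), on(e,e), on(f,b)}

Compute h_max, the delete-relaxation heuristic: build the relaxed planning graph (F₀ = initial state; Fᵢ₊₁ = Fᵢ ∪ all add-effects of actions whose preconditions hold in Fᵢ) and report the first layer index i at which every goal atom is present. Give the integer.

2

F0 = init (10 atoms)
F1 = F0 ∪ {holds(b,b), holds(f,f), linked(e,e), on(b,e), on(f,b), on(f,e)}  (16 atoms)
F2 = F1 ∪ {on(b,b), on(e,e), on(f,f)}  (19 atoms)
goal ⊆ F2  ⇒  h_max = 2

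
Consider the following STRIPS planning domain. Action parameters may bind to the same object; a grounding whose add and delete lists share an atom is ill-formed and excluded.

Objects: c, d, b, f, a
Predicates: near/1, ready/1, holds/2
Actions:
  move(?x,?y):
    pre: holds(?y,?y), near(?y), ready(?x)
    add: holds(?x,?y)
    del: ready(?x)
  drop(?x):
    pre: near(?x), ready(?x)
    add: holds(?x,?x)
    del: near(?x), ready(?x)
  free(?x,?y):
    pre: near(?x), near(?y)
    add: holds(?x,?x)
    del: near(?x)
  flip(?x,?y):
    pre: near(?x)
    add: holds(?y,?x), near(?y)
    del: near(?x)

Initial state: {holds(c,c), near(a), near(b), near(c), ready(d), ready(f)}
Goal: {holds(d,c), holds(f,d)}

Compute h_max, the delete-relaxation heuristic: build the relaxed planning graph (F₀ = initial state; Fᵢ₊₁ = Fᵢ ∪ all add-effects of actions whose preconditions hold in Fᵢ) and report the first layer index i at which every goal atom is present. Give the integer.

F0 = init (6 atoms)
F1 = F0 ∪ {holds(a,a), holds(a,b), holds(a,c), holds(b,a), holds(b,b), holds(b,c), holds(c,a), holds(c,b), holds(d,a), holds(d,b), holds(d,c), holds(f,a), holds(f,b), holds(f,c), near(d), near(f)}  (22 atoms)
F2 = F1 ∪ {holds(a,d), holds(a,f), holds(b,d), holds(b,f), holds(c,d), holds(c,f), holds(d,d), holds(d,f), holds(f,d), holds(f,f)}  (32 atoms)
goal ⊆ F2  ⇒  h_max = 2

2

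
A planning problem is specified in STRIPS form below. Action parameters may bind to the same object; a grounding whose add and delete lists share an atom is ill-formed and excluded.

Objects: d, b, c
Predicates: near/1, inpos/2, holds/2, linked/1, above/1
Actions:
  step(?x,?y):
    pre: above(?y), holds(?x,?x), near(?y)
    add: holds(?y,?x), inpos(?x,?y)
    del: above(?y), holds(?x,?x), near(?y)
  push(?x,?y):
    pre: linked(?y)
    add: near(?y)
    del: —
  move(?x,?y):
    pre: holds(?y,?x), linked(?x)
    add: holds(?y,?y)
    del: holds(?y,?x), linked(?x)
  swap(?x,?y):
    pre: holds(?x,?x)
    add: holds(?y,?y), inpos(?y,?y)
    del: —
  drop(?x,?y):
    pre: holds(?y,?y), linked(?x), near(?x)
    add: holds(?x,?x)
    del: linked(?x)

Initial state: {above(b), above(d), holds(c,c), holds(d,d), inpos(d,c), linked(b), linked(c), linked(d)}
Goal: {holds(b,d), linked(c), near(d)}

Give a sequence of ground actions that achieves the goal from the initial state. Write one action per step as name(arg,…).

1. push(d,d)  →  {above(b), above(d), holds(c,c), holds(d,d), inpos(d,c), linked(b), linked(c), linked(d), near(d)}
2. push(d,b)  →  {above(b), above(d), holds(c,c), holds(d,d), inpos(d,c), linked(b), linked(c), linked(d), near(b), near(d)}
3. step(d,b)  →  {above(d), holds(b,d), holds(c,c), inpos(d,b), inpos(d,c), linked(b), linked(c), linked(d), near(d)}

push(d,d); push(d,b); step(d,b)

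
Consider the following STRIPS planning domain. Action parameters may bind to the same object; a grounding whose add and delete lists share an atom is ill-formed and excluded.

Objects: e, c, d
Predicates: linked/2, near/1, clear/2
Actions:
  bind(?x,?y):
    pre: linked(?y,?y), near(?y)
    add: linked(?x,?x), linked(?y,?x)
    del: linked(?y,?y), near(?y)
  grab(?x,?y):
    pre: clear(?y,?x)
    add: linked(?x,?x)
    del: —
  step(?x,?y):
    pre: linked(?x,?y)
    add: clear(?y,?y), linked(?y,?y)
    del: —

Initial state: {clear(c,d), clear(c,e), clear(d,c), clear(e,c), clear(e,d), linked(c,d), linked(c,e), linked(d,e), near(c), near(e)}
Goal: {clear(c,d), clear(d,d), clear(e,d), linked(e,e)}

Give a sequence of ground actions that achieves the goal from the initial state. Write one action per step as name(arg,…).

1. grab(e,c)  →  {clear(c,d), clear(c,e), clear(d,c), clear(e,c), clear(e,d), linked(c,d), linked(c,e), linked(d,e), linked(e,e), near(c), near(e)}
2. step(c,d)  →  {clear(c,d), clear(c,e), clear(d,c), clear(d,d), clear(e,c), clear(e,d), linked(c,d), linked(c,e), linked(d,d), linked(d,e), linked(e,e), near(c), near(e)}

grab(e,c); step(c,d)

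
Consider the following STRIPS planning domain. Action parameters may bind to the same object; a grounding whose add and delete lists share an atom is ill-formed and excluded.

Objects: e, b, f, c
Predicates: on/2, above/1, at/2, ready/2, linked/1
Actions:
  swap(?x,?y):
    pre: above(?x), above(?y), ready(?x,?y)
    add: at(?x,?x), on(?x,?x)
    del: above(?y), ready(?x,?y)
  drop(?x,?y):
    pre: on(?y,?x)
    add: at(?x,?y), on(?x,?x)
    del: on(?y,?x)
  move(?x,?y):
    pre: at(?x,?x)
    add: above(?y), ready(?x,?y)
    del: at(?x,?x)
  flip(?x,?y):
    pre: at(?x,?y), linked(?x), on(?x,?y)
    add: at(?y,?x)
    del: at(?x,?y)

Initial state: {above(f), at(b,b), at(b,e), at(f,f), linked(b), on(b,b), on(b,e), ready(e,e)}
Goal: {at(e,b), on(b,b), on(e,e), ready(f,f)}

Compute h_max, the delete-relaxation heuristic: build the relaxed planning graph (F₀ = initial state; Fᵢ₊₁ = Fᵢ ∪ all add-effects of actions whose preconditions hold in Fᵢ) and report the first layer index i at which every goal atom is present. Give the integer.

1

F0 = init (8 atoms)
F1 = F0 ∪ {above(b), above(c), above(e), at(e,b), on(e,e), ready(b,b), ready(b,c), ready(b,e), ready(b,f), ready(f,b), ready(f,c), ready(f,e), ready(f,f)}  (21 atoms)
goal ⊆ F1  ⇒  h_max = 1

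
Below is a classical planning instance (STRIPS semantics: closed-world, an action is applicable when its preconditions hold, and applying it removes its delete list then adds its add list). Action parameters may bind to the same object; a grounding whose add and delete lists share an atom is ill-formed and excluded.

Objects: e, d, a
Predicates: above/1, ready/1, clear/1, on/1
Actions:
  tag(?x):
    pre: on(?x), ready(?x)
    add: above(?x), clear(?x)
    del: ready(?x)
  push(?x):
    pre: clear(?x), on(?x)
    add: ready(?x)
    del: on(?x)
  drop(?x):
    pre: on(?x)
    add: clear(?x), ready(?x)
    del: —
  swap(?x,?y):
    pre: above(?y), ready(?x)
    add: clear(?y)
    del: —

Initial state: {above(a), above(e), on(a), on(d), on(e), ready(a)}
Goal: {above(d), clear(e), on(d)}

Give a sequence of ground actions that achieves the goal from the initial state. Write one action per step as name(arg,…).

1. drop(e)  →  {above(a), above(e), clear(e), on(a), on(d), on(e), ready(a), ready(e)}
2. drop(d)  →  {above(a), above(e), clear(d), clear(e), on(a), on(d), on(e), ready(a), ready(d), ready(e)}
3. tag(d)  →  {above(a), above(d), above(e), clear(d), clear(e), on(a), on(d), on(e), ready(a), ready(e)}

drop(e); drop(d); tag(d)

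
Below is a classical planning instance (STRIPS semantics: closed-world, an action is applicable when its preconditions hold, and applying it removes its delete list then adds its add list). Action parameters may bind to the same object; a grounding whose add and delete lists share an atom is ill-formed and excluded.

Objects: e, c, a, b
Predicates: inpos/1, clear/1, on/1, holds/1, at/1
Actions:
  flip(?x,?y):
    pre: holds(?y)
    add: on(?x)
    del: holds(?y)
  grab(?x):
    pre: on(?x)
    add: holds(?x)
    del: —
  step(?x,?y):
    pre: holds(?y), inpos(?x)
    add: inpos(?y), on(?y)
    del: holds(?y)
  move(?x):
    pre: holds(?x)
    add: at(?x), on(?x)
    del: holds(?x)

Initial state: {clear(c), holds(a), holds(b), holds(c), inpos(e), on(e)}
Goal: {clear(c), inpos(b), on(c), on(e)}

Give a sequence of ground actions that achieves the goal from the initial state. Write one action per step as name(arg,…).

1. flip(c,c)  →  {clear(c), holds(a), holds(b), inpos(e), on(c), on(e)}
2. step(e,b)  →  {clear(c), holds(a), inpos(b), inpos(e), on(b), on(c), on(e)}

flip(c,c); step(e,b)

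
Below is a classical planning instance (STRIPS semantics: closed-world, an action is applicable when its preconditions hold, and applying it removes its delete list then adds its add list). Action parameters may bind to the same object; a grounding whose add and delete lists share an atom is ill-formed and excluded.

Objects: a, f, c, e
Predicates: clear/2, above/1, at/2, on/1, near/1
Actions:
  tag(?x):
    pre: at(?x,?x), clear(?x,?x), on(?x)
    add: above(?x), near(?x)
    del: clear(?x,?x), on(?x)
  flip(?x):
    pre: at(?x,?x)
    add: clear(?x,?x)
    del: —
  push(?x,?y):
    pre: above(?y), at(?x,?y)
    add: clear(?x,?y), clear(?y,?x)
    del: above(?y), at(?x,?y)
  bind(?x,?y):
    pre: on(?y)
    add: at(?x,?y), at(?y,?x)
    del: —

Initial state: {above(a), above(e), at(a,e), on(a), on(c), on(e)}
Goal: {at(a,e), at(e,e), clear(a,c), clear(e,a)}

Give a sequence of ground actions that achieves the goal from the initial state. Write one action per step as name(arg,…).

1. push(a,e)  →  {above(a), clear(a,e), clear(e,a), on(a), on(c), on(e)}
2. bind(a,c)  →  {above(a), at(a,c), at(c,a), clear(a,e), clear(e,a), on(a), on(c), on(e)}
3. push(c,a)  →  {at(a,c), clear(a,c), clear(a,e), clear(c,a), clear(e,a), on(a), on(c), on(e)}
4. bind(a,e)  →  {at(a,c), at(a,e), at(e,a), clear(a,c), clear(a,e), clear(c,a), clear(e,a), on(a), on(c), on(e)}
5. bind(e,e)  →  {at(a,c), at(a,e), at(e,a), at(e,e), clear(a,c), clear(a,e), clear(c,a), clear(e,a), on(a), on(c), on(e)}

push(a,e); bind(a,c); push(c,a); bind(a,e); bind(e,e)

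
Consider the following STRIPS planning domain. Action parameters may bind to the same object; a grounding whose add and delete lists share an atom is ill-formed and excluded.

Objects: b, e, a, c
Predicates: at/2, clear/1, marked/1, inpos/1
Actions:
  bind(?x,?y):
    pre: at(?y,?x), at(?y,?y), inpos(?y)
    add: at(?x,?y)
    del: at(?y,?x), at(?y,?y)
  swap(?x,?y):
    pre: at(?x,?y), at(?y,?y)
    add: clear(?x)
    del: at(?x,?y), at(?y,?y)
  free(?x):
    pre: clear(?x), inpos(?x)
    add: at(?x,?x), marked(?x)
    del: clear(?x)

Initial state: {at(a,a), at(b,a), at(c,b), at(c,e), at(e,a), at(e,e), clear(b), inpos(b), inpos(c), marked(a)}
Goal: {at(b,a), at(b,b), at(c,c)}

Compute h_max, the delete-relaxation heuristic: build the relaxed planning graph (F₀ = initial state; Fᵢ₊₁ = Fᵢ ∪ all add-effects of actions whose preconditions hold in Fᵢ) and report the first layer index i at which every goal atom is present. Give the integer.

F0 = init (10 atoms)
F1 = F0 ∪ {at(b,b), clear(a), clear(c), clear(e), marked(b)}  (15 atoms)
F2 = F1 ∪ {at(a,b), at(c,c), marked(c)}  (18 atoms)
goal ⊆ F2  ⇒  h_max = 2

2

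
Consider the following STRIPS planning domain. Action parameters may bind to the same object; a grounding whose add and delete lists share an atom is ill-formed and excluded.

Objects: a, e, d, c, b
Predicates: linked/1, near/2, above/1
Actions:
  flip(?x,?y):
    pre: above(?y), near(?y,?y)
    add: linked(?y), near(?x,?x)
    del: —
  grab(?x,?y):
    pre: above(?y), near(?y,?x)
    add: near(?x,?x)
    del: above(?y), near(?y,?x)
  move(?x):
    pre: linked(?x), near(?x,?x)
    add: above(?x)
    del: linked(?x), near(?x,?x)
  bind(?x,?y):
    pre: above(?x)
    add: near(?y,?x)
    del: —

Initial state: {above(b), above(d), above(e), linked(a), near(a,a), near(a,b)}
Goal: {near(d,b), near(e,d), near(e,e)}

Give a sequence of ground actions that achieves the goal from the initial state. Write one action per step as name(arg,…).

1. bind(e,e)  →  {above(b), above(d), above(e), linked(a), near(a,a), near(a,b), near(e,e)}
2. bind(d,e)  →  {above(b), above(d), above(e), linked(a), near(a,a), near(a,b), near(e,d), near(e,e)}
3. bind(b,d)  →  {above(b), above(d), above(e), linked(a), near(a,a), near(a,b), near(d,b), near(e,d), near(e,e)}

bind(e,e); bind(d,e); bind(b,d)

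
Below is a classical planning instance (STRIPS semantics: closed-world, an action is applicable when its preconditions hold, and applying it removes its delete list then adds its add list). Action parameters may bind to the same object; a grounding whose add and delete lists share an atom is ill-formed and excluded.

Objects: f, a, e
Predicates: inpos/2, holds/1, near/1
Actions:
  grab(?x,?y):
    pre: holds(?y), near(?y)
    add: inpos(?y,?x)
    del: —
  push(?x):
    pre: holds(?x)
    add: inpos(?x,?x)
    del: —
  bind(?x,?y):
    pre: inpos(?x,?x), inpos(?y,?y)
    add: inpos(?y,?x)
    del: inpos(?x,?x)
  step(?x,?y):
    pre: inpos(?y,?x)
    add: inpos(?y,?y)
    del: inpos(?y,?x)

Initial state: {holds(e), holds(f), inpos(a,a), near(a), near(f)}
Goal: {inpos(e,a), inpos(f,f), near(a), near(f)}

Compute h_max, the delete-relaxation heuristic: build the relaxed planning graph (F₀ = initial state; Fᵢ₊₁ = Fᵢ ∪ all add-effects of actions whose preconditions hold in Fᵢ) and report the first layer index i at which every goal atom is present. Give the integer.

F0 = init (5 atoms)
F1 = F0 ∪ {inpos(e,e), inpos(f,a), inpos(f,e), inpos(f,f)}  (9 atoms)
F2 = F1 ∪ {inpos(a,e), inpos(a,f), inpos(e,a), inpos(e,f)}  (13 atoms)
goal ⊆ F2  ⇒  h_max = 2

2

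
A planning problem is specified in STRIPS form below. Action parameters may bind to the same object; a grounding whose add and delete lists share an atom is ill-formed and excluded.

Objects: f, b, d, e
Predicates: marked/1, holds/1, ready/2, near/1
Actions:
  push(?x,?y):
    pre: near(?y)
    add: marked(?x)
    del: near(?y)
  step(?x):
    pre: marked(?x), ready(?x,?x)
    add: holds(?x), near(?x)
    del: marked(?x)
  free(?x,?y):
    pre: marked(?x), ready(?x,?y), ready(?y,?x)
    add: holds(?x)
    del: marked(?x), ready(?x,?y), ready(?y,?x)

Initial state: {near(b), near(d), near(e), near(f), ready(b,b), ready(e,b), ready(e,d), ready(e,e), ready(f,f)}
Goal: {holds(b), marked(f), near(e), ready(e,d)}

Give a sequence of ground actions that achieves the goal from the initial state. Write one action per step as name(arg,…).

push(f,f); push(b,b); step(b)

1. push(f,f)  →  {marked(f), near(b), near(d), near(e), ready(b,b), ready(e,b), ready(e,d), ready(e,e), ready(f,f)}
2. push(b,b)  →  {marked(b), marked(f), near(d), near(e), ready(b,b), ready(e,b), ready(e,d), ready(e,e), ready(f,f)}
3. step(b)  →  {holds(b), marked(f), near(b), near(d), near(e), ready(b,b), ready(e,b), ready(e,d), ready(e,e), ready(f,f)}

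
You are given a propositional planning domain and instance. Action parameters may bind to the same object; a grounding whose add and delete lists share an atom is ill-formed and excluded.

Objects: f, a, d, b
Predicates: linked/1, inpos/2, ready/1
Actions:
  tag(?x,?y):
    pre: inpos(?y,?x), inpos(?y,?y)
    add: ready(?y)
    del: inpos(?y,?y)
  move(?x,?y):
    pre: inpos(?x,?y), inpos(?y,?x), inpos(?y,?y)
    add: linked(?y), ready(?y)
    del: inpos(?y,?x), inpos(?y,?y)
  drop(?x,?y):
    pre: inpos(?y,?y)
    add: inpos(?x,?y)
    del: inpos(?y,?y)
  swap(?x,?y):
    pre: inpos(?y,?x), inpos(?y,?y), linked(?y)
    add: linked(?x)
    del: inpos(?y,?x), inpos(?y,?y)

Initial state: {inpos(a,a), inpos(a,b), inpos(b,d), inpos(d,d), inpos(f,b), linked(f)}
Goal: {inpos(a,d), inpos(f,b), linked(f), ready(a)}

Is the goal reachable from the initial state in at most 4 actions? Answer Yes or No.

Yes

1. tag(a,a)  →  {inpos(a,b), inpos(b,d), inpos(d,d), inpos(f,b), linked(f), ready(a)}
2. drop(a,d)  →  {inpos(a,b), inpos(a,d), inpos(b,d), inpos(f,b), linked(f), ready(a)}
optimal plan length = 2; 2 ≤ 4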